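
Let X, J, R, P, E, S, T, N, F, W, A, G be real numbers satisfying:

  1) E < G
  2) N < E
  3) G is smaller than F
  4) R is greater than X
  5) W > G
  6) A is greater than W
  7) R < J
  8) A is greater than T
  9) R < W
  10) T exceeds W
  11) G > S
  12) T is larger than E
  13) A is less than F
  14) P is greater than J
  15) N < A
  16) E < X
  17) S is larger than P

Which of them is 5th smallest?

J

The consecutive relations fix a unique order: N < E < X < R < J < P < S < G < W < T < A < F.
Counting 5 from the smallest end gives J.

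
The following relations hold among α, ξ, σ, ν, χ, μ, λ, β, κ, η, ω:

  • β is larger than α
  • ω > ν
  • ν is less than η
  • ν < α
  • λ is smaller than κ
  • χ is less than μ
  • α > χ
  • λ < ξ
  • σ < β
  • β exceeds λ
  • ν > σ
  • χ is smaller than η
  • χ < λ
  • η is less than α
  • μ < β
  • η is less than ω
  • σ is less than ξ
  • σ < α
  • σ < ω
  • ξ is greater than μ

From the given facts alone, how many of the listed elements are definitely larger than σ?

The elements the relations force above σ are ξ, ν, η, α, ω, β — no chain reaches any other.
That is 6.

6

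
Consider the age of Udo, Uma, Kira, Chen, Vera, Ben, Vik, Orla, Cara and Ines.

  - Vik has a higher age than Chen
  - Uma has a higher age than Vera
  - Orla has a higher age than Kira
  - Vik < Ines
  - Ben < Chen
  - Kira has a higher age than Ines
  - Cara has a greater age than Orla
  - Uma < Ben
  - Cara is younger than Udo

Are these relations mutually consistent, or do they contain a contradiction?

The single ordering Vera < Uma < Ben < Chen < Vik < Ines < Kira < Orla < Cara < Udo satisfies every listed relation, so no contradiction arises.

consistent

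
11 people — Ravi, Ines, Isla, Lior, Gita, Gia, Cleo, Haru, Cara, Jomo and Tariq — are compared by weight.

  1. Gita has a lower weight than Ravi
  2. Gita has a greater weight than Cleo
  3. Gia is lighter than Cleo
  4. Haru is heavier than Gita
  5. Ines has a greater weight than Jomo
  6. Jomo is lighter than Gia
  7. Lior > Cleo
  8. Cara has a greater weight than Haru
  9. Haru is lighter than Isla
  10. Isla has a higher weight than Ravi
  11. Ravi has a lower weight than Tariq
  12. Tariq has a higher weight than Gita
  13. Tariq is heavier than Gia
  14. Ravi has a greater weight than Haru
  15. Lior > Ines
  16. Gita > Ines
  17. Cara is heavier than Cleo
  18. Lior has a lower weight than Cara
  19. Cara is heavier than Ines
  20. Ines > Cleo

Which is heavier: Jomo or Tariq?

Tariq

Jomo < Gia and Gia < Cleo give Jomo < Cleo.
With Cleo < Ines: Jomo < Gia < Cleo < Ines.
With Ines < Gita: Jomo < Gia < Cleo < Ines < Gita.
With Gita < Haru: Jomo < Gia < Cleo < Ines < Gita < Haru.
With Haru < Ravi: Jomo < Gia < Cleo < Ines < Gita < Haru < Ravi.
Then Ravi < Tariq extends the chain to Tariq.
So Jomo < Tariq; Tariq is the heavier of the two.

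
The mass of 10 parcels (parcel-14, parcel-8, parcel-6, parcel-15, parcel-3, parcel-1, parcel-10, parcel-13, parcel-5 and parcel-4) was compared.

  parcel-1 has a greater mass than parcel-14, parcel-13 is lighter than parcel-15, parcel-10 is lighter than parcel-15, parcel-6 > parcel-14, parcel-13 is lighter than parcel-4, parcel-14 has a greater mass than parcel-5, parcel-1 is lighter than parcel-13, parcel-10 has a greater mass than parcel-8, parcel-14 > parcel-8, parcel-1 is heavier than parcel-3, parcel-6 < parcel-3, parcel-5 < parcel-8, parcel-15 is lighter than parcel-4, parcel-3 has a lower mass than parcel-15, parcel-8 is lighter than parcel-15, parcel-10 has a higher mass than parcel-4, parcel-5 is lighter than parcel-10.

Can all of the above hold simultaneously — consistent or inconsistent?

We have parcel-15 < parcel-4 stated directly, yet also parcel-4 < parcel-10 < parcel-15 by chaining the others — so parcel-4 < parcel-15. Contradiction.

inconsistent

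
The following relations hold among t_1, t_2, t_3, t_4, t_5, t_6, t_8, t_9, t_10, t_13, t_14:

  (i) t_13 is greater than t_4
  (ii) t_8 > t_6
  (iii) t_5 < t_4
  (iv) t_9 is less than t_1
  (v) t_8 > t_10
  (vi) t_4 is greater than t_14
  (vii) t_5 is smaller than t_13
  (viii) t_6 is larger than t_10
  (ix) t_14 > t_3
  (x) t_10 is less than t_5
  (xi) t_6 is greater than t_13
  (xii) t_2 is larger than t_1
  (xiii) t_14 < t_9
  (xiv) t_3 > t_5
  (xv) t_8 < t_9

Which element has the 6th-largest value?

The consecutive relations fix a unique order: t_10 < t_5 < t_3 < t_14 < t_4 < t_13 < t_6 < t_8 < t_9 < t_1 < t_2.
Counting 6 from the largest end gives t_13.

t_13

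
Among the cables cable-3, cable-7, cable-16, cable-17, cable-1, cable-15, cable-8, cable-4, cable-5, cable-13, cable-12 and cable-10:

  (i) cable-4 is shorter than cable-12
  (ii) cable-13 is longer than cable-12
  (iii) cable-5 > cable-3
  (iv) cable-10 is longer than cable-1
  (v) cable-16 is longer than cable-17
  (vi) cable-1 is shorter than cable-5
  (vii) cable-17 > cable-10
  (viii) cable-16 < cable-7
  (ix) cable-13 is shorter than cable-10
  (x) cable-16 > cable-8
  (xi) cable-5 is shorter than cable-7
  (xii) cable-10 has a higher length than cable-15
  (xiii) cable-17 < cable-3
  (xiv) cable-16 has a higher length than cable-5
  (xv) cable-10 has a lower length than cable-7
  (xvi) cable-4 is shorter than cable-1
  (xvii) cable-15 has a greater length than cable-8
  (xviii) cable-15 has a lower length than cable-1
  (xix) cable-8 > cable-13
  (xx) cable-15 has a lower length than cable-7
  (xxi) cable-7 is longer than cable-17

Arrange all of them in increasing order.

cable-4 < cable-12 < cable-13 < cable-8 < cable-15 < cable-1 < cable-10 < cable-17 < cable-3 < cable-5 < cable-16 < cable-7

Each adjacent pair is fixed by a given relation: cable-4 < cable-12; cable-12 < cable-13; cable-13 < cable-8; cable-8 < cable-15; cable-15 < cable-1; cable-1 < cable-10; cable-10 < cable-17; cable-17 < cable-3; cable-3 < cable-5; cable-5 < cable-16; cable-16 < cable-7. Chaining them end to end gives the full order.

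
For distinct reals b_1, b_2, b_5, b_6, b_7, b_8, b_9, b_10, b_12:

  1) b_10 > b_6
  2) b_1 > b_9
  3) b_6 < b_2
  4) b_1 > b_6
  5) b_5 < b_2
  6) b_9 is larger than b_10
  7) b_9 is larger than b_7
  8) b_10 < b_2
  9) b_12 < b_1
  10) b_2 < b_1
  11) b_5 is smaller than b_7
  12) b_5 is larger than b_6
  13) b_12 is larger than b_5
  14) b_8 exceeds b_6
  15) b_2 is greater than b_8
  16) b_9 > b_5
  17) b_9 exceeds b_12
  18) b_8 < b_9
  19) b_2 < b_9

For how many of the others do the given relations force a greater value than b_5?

5

From b_5 the given relations immediately reach b_2, b_12, b_7, b_9.
From those, b_1 — 5 in total.
No other element is forced above b_5 by the given relations, so the count is 5.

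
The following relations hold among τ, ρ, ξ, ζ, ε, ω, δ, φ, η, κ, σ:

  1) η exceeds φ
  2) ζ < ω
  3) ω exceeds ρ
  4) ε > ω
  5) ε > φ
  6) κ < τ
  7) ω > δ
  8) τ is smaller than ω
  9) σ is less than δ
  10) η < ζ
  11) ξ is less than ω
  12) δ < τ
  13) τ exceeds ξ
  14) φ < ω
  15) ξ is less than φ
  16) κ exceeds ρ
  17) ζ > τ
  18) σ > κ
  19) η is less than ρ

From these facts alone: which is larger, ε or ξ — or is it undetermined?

ε

ξ < φ < η < ρ < κ < σ < δ < τ < ζ < ω < ε, by transitivity through φ, η, ρ, κ, σ, δ, τ, ζ, ω.
So ε is larger.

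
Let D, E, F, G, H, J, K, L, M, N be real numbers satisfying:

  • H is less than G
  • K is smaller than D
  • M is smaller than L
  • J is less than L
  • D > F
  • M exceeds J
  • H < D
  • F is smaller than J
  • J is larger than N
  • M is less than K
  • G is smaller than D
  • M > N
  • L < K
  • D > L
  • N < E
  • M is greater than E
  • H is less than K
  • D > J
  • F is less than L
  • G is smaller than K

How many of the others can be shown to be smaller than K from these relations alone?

Directly below K: H, G, M, L.
One step further: F, N, J, E (8 so far).
No other element is forced below K by the given relations, so the count is 8.

8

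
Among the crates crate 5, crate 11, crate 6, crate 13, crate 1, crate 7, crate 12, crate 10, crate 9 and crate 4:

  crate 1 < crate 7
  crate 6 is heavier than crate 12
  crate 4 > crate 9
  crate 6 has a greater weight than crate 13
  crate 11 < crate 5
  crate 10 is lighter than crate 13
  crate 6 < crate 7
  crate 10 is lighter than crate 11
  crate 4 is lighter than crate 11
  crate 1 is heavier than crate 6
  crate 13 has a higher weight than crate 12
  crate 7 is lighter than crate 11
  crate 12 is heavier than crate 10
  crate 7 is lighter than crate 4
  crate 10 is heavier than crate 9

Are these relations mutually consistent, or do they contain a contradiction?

consistent

Every relation is compatible with crate 9 < crate 10 < crate 12 < crate 13 < crate 6 < crate 1 < crate 7 < crate 4 < crate 11 < crate 5; the set is consistent.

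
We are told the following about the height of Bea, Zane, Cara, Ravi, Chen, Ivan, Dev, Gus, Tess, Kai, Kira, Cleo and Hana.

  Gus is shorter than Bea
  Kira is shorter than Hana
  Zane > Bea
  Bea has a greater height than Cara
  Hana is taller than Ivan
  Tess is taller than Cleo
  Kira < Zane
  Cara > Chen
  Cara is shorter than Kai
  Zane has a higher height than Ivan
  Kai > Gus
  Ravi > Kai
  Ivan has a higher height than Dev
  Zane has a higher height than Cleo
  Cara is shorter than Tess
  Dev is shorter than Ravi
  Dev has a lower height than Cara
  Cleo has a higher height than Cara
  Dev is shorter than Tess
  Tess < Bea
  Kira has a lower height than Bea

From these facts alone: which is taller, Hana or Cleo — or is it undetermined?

Following every chain through Cleo: above Cleo we get Tess, Bea, Zane; below Cleo we get Dev, Chen, Cara.
Hana is not reached, and no chain runs the other way from Hana to Cleo.
So the given relations leave the order of Cleo and Hana undetermined.

undetermined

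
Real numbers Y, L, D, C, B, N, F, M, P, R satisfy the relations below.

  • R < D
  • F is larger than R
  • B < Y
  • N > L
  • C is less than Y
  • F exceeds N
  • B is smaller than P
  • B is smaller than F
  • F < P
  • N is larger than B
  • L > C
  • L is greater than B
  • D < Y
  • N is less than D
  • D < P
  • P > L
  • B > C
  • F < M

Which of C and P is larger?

The relevant relations are C < B; B < L; L < N; N < F; F < P.
Together: C < B < L < N < F < P.
So C < P; P is the larger of the two.

P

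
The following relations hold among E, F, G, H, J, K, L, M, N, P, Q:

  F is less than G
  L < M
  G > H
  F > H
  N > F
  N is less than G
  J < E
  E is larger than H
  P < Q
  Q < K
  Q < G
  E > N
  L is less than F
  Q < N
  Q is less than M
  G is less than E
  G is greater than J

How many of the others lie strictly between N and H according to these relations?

Chaining upward from H reaches: F, G, E.
Chaining downward from N reaches: P, Q, L, F.
Strictly between H and N are those in both lists: F — 1 element.

1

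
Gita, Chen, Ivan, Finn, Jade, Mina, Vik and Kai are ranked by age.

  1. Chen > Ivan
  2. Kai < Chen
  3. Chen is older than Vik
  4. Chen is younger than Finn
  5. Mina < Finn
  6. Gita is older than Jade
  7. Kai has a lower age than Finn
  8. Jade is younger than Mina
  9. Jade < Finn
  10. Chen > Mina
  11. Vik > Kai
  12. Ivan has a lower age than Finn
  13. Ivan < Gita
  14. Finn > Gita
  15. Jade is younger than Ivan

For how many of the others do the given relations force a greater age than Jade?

5

From Jade the given relations immediately reach Ivan, Mina, Gita, Finn.
From those, Chen — 5 in total.
No other element is forced above Jade by the given relations, so the count is 5.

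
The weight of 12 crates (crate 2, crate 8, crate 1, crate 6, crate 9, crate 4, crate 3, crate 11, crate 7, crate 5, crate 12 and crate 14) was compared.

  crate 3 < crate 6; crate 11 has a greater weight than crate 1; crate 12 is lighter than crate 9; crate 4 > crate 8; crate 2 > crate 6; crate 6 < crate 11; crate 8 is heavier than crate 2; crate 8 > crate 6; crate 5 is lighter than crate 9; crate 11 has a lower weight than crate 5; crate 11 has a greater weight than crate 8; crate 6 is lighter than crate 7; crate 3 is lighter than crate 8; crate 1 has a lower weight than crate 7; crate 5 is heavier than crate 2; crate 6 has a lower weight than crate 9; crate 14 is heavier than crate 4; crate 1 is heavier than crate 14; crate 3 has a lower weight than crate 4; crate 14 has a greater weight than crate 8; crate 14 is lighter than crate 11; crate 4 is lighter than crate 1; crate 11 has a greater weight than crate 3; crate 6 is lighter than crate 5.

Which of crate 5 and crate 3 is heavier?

crate 5

crate 3 < crate 6 and crate 6 < crate 2 give crate 3 < crate 2.
With crate 2 < crate 8: crate 3 < crate 6 < crate 2 < crate 8.
With crate 8 < crate 4: crate 3 < crate 6 < crate 2 < crate 8 < crate 4.
With crate 4 < crate 14: crate 3 < crate 6 < crate 2 < crate 8 < crate 4 < crate 14.
Then crate 14 < crate 1 extends the chain to crate 1.
With crate 1 < crate 11: crate 3 < crate 6 < crate 2 < crate 8 < crate 4 < crate 14 < crate 1 < crate 11.
Then crate 11 < crate 5 extends the chain to crate 5.
So crate 3 < crate 5; crate 5 is the heavier of the two.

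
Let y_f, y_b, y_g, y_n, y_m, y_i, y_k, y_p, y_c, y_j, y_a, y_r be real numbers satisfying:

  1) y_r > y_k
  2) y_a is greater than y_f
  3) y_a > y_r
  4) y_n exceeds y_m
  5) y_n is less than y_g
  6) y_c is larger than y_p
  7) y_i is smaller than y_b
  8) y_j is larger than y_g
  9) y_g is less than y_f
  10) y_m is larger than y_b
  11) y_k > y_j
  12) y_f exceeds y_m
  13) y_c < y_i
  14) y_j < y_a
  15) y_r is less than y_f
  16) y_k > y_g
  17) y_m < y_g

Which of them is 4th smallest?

y_b

Piecing the relations together gives one ordering: y_p < y_c < y_i < y_b < y_m < y_n < y_g < y_j < y_k < y_r < y_f < y_a.
The 4th smallest is y_b.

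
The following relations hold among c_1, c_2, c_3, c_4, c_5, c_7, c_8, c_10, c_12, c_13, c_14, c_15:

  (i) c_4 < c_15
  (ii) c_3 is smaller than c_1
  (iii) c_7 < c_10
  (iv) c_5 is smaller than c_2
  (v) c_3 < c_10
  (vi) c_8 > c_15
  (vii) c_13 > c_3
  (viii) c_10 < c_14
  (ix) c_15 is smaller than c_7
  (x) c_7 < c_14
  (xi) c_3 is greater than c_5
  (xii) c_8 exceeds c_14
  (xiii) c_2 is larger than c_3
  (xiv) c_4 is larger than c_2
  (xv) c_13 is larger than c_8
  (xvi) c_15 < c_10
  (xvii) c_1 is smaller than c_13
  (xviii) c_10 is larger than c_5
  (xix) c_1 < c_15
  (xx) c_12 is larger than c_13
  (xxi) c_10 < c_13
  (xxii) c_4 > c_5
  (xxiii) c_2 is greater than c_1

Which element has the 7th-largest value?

The consecutive relations fix a unique order: c_5 < c_3 < c_1 < c_2 < c_4 < c_15 < c_7 < c_10 < c_14 < c_8 < c_13 < c_12.
Counting 7 from the largest end gives c_15.

c_15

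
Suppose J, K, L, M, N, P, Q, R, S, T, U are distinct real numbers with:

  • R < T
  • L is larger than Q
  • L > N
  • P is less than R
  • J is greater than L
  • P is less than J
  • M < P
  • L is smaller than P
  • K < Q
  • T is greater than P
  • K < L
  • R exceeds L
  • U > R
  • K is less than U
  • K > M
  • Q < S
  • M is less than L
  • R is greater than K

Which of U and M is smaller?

M < K and K < Q give M < Q.
With Q < L: M < K < Q < L.
Then L < P extends the chain to P.
With P < R: M < K < Q < L < P < R.
With R < U: M < K < Q < L < P < R < U.
So M < U; M is the smaller of the two.

M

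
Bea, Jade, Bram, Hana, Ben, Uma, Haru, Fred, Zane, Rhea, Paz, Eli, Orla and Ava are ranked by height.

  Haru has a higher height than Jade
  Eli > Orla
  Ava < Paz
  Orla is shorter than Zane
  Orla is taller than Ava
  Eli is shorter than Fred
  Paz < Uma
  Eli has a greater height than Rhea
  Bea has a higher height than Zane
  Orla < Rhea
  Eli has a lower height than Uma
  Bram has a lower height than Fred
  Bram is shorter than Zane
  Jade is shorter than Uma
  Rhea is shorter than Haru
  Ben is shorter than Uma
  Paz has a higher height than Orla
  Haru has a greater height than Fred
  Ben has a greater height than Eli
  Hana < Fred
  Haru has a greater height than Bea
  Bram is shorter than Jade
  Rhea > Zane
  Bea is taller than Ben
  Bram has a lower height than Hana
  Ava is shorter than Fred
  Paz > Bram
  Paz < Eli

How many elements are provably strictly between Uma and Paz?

The relations place Paz below Uma. An element lies strictly between them when it is forced above Paz and also forced below Uma.
Above Paz: {Eli, Fred, Ben, Bea, Haru}. Below Uma: {Bram, Ava, Orla, Zane, Rhea, Jade, Eli, Ben}.
Intersection: {Eli, Ben} — 2.

2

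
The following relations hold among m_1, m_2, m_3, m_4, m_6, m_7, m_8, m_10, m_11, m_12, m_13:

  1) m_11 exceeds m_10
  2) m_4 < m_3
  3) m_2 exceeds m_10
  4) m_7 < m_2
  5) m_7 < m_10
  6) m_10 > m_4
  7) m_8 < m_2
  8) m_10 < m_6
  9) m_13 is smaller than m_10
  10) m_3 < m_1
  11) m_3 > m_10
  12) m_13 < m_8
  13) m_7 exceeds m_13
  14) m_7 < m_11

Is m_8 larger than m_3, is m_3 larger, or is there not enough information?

Following every chain through m_8: above m_8 we get m_2; below m_8 we get m_13.
m_3 is not reached, and no chain runs the other way from m_3 to m_8.
So the given relations leave the order of m_8 and m_3 undetermined.

undetermined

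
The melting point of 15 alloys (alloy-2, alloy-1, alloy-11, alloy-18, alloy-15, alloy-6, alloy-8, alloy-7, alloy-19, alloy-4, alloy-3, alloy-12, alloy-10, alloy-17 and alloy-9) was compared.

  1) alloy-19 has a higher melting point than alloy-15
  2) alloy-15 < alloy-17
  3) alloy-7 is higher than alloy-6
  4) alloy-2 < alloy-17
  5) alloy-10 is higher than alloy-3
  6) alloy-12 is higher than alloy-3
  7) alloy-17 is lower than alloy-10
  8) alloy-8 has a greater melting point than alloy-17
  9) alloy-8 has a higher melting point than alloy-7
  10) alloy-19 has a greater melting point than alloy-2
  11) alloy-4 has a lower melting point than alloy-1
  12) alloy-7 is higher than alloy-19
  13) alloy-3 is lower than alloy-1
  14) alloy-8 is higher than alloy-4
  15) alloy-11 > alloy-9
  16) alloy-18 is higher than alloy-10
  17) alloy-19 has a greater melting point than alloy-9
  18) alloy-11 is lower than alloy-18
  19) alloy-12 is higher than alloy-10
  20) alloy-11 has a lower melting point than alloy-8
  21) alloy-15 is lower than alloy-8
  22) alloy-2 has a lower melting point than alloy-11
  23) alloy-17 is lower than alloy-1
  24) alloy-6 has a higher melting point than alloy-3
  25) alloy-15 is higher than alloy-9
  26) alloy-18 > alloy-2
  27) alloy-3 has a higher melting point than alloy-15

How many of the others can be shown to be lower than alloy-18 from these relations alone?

Directly below alloy-18: alloy-2, alloy-10, alloy-11.
One step further: alloy-9, alloy-3, alloy-17 (6 so far).
One step further: alloy-15 (7 so far).
No other element is forced below alloy-18 by the given relations, so the count is 7.

7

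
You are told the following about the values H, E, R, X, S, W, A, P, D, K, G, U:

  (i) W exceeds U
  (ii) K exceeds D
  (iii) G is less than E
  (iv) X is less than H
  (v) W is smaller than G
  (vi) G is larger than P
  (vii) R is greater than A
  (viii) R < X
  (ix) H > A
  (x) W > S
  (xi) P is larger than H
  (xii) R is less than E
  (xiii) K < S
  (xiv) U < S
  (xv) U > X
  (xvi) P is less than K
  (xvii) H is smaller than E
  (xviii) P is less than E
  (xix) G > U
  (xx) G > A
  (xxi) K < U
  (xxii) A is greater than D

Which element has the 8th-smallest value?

Chaining the given pairs: D < A < R < X < H < P < K < U < S < W < G < E.
Counting 8 from the smallest end gives U.

U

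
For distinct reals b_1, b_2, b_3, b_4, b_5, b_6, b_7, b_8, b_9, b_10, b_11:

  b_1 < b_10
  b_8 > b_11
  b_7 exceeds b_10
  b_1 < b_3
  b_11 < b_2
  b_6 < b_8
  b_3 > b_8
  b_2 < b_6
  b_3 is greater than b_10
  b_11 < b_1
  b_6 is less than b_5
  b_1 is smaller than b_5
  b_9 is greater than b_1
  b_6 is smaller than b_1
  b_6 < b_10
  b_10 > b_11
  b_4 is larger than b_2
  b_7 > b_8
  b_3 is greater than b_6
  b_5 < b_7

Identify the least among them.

b_2 is not least since b_11 < b_2; b_6 is not least since b_2 < b_6; b_1 is not least since b_11 < b_1; b_9 is not least since b_1 < b_9; b_5 is not least since b_6 < b_5; b_8 is not least since b_11 < b_8; b_10 is not least since b_1 < b_10; b_7 is not least since b_8 < b_7; b_3 is not least since b_1 < b_3; b_4 is not least since b_2 < b_4.
Only b_11 has nothing below it, so b_11 is the least.

b_11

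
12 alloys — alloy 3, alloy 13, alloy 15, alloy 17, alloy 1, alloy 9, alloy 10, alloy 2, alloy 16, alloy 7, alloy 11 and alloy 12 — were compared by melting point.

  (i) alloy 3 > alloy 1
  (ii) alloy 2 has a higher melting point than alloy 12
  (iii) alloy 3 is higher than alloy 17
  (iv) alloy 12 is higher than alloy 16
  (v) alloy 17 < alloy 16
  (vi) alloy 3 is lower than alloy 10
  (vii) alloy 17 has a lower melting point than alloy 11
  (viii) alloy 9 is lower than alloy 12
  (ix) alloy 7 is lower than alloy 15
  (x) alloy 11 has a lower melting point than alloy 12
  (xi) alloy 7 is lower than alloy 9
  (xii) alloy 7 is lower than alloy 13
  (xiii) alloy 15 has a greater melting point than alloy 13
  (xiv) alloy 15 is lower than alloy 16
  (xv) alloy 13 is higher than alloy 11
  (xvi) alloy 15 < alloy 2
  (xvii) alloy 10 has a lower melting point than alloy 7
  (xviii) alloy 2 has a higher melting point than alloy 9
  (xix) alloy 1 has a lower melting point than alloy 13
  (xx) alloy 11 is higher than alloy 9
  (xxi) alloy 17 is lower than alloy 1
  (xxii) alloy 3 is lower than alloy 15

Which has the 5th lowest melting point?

alloy 7

The consecutive relations fix a unique order: alloy 17 < alloy 1 < alloy 3 < alloy 10 < alloy 7 < alloy 9 < alloy 11 < alloy 13 < alloy 15 < alloy 16 < alloy 12 < alloy 2.
The 5th smallest is alloy 7.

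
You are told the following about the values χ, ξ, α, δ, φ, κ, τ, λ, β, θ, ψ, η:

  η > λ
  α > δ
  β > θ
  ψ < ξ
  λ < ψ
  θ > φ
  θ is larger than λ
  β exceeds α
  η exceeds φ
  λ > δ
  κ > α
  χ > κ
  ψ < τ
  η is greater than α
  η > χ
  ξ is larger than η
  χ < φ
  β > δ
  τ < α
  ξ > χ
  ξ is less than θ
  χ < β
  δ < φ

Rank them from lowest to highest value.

δ < λ < ψ < τ < α < κ < χ < φ < η < ξ < θ < β

The consecutive links are each given: δ < λ; λ < ψ; ψ < τ; τ < α; α < κ; κ < χ; χ < φ; φ < η; η < ξ; ξ < θ; θ < β.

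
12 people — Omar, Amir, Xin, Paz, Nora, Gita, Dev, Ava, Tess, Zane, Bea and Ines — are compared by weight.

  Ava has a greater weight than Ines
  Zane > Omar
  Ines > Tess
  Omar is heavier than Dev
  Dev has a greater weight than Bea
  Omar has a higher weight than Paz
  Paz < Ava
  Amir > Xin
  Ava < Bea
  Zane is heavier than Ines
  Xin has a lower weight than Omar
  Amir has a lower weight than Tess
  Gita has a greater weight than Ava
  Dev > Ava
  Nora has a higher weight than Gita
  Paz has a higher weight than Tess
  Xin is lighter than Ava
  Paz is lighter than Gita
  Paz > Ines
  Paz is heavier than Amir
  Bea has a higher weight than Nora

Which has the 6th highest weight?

Gita

The consecutive relations fix a unique order: Xin < Amir < Tess < Ines < Paz < Ava < Gita < Nora < Bea < Dev < Omar < Zane.
The 6th largest is Gita.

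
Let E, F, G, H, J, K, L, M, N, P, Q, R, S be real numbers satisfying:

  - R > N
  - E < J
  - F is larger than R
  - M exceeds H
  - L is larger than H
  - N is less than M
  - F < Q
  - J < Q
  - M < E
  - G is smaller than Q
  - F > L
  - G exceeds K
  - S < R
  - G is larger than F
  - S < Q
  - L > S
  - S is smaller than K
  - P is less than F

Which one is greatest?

Chaining downward from Q: directly below it, S, F, G, J; then K, P, R, E, L; then N, H, M.
That covers every other element, and nothing is given above Q, so Q is the greatest.

Q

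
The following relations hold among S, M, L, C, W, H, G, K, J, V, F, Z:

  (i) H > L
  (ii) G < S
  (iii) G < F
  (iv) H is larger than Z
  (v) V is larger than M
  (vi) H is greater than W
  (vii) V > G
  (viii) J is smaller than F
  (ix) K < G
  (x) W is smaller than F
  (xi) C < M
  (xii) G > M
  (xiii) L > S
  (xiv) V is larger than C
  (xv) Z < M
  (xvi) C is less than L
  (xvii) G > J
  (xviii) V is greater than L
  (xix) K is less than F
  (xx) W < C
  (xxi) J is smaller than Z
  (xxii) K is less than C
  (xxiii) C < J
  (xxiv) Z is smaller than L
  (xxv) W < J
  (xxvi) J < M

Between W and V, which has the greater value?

W < C and C < J give W < J.
With J < Z: W < C < J < Z.
Then Z < M extends the chain to M.
With M < G: W < C < J < Z < M < G.
Then G < S extends the chain to S.
Then S < L extends the chain to L.
With L < V: W < C < J < Z < M < G < S < L < V.
So W < V; V is the larger of the two.

V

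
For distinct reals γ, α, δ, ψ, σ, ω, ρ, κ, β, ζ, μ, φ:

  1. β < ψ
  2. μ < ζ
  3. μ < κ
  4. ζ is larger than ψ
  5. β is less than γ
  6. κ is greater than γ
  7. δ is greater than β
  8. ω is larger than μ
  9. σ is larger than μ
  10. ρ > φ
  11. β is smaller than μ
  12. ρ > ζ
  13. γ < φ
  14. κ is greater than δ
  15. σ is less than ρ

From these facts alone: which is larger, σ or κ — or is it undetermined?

undetermined

Following every chain through σ: above σ we get ρ; below σ we get β, μ.
κ is not reached, and no chain runs the other way from κ to σ.
So the given relations leave the order of σ and κ undetermined.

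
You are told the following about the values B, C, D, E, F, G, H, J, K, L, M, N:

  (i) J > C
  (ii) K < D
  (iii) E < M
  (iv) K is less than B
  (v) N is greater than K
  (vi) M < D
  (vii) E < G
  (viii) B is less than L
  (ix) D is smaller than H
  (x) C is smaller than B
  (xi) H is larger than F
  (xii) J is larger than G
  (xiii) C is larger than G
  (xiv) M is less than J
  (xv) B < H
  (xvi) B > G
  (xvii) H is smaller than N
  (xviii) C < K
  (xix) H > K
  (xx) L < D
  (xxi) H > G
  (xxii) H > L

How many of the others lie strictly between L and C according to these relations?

The relations place C below L. An element lies strictly between them when it is forced above C and also forced below L.
Above C: {K, B, D, J, H, N}. Below L: {E, G, K, B}.
Intersection: {K, B} — 2.

2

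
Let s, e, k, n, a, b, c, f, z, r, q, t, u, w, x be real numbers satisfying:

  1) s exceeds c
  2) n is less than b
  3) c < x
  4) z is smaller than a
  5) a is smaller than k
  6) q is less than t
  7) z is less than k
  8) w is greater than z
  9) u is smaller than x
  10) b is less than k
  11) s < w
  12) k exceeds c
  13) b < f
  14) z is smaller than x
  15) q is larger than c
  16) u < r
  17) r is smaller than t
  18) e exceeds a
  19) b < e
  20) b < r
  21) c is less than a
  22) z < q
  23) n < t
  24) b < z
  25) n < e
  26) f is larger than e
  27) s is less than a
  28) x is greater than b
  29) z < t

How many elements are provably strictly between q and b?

1

The relations place b below q. An element lies strictly between them when it is forced above b and also forced below q.
Above b: {z, r, a, k, w, x, e, f, t}. Below q: {n, c, z}.
Intersection: {z} — 1.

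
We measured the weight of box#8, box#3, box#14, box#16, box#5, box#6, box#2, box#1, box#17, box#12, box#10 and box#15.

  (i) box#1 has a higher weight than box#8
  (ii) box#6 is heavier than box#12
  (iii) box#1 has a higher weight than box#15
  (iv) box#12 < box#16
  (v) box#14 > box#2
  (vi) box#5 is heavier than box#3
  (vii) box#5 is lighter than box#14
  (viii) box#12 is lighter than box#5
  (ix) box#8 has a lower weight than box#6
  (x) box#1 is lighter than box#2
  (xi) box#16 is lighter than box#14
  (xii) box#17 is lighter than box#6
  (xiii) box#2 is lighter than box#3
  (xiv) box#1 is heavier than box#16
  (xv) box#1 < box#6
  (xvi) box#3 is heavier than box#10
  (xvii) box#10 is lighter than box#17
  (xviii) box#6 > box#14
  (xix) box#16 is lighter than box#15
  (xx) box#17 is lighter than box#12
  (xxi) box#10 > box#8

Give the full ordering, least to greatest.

Nothing is placed below box#8, so it is least; from there box#8 < box#10; box#10 < box#17; box#17 < box#12; box#12 < box#16; box#16 < box#15; box#15 < box#1; box#1 < box#2; box#2 < box#3; box#3 < box#5; box#5 < box#14; box#14 < box#6, each given directly.

box#8 < box#10 < box#17 < box#12 < box#16 < box#15 < box#1 < box#2 < box#3 < box#5 < box#14 < box#6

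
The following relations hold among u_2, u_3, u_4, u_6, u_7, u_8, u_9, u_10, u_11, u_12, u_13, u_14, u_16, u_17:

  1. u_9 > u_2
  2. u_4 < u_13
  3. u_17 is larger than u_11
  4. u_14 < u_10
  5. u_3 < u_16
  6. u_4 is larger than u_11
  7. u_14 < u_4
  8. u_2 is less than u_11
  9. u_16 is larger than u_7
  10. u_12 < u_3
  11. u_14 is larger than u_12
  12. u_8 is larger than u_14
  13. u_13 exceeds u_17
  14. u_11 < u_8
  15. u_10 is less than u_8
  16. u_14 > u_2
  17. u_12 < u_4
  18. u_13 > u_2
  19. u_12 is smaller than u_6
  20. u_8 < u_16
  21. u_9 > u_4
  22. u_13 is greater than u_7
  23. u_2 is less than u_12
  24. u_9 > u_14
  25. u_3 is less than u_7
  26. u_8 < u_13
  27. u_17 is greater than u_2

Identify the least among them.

Chaining upward from u_2: directly above it, u_12, u_14, u_11, u_17, u_13, u_9; then u_10, u_8, u_3, u_4, u_6; then u_7, u_16.
That covers every other element, and nothing is given below u_2, so u_2 is the least.

u_2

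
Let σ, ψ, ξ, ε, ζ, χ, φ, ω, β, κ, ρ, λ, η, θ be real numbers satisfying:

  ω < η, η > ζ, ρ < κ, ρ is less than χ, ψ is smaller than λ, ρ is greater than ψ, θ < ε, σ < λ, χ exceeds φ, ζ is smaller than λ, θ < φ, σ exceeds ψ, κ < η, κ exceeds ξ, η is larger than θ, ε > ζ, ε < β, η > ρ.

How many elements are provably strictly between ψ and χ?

1

The relations place ψ below χ. An element lies strictly between them when it is forced above ψ and also forced below χ.
Above ψ: {σ, λ, ρ, κ, η}. Below χ: {θ, φ, ρ}.
Intersection: {ρ} — 1.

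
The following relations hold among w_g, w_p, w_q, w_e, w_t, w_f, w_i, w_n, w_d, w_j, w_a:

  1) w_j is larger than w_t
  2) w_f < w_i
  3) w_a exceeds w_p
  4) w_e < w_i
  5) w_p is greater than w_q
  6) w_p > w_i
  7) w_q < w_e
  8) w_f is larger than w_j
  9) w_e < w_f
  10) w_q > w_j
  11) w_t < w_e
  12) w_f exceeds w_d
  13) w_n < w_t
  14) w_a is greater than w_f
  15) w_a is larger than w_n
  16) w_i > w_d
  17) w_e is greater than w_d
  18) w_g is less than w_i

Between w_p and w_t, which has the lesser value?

w_t

The relevant relations are w_t < w_j; w_j < w_q; w_q < w_e; w_e < w_f; w_f < w_i; w_i < w_p.
Chaining these gives w_t < w_j < w_q < w_e < w_f < w_i < w_p.
So w_t < w_p; w_t is the smaller of the two.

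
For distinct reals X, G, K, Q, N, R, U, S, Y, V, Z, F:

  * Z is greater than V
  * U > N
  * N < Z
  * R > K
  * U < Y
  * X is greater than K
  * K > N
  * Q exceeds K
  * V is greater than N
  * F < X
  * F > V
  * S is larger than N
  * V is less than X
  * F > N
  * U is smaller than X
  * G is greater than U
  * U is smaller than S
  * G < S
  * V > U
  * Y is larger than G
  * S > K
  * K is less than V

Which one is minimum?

N

K is not least since N < K; U is not least since N < U; G is not least since U < G; V is not least since U < V; F is not least since N < F; Y is not least since G < Y; Z is not least since N < Z; Q is not least since K < Q; R is not least since K < R; X is not least since F < X; S is not least since U < S.
Only N has nothing below it, so N is the minimum.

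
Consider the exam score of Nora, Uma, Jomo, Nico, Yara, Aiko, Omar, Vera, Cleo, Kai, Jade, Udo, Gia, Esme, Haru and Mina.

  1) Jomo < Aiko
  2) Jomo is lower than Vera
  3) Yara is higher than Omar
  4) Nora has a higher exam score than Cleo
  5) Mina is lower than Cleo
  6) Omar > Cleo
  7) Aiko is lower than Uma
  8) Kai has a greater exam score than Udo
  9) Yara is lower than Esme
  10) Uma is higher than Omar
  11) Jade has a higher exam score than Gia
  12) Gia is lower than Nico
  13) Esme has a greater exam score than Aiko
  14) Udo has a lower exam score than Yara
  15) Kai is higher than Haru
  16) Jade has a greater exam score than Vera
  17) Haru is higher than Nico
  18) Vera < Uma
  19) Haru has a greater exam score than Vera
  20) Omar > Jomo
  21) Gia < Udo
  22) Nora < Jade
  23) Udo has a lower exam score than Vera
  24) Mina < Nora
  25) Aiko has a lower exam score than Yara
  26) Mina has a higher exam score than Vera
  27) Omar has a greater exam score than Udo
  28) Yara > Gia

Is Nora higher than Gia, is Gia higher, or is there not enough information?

Nora

Following the relations from Gia: Gia < Udo < Vera < Mina < Cleo < Nora.
So Nora is higher.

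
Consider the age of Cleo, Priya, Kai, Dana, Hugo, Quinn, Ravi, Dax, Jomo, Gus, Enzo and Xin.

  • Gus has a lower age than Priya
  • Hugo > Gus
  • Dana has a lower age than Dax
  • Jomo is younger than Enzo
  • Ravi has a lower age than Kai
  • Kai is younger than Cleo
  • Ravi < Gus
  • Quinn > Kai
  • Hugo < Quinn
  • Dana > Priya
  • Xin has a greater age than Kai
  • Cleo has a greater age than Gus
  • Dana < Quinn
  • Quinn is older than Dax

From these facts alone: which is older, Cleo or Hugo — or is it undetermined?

Following every chain through Cleo: below Cleo we get Ravi, Gus, Kai.
Hugo is not reached, and no chain runs the other way from Hugo to Cleo.
So the given relations leave the order of Cleo and Hugo undetermined.

undetermined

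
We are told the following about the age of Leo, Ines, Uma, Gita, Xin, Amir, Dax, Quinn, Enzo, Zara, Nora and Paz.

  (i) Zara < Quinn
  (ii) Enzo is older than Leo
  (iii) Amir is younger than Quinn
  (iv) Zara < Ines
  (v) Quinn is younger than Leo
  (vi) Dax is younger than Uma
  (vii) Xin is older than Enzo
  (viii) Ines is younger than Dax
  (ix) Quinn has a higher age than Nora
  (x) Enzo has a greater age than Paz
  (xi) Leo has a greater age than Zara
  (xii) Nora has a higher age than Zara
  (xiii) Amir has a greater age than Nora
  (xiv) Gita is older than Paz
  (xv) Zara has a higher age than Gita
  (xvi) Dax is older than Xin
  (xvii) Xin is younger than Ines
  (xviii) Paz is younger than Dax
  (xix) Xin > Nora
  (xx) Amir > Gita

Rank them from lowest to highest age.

Paz < Gita < Zara < Nora < Amir < Quinn < Leo < Enzo < Xin < Ines < Dax < Uma

Each adjacent pair is fixed by a given relation: Paz < Gita; Gita < Zara; Zara < Nora; Nora < Amir; Amir < Quinn; Quinn < Leo; Leo < Enzo; Enzo < Xin; Xin < Ines; Ines < Dax; Dax < Uma. Chaining them end to end gives the full order.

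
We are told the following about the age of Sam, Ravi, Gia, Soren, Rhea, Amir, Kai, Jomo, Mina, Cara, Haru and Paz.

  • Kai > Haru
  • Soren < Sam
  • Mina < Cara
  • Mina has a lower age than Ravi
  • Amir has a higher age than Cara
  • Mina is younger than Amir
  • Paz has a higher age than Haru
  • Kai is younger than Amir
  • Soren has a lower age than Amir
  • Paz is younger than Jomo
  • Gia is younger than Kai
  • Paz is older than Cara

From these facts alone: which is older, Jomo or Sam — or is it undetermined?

Following every chain through Sam: below Sam we get Soren.
Jomo is not reached, and no chain runs the other way from Jomo to Sam.
So the given relations leave the order of Sam and Jomo undetermined.

undetermined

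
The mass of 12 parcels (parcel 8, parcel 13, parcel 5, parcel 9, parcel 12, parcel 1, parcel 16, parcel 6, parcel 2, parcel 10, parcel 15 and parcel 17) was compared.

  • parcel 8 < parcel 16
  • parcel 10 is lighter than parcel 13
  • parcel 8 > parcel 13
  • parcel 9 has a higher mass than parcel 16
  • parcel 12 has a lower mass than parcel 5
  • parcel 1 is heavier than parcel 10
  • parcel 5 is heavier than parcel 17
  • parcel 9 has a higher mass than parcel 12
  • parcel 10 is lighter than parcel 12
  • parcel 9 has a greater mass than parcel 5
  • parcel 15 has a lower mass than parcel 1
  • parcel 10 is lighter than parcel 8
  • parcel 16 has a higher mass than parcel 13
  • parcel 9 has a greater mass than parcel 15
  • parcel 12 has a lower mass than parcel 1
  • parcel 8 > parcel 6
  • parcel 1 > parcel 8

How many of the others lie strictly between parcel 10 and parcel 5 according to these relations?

1

The relations place parcel 10 below parcel 5. An element lies strictly between them when it is forced above parcel 10 and also forced below parcel 5.
Above parcel 10: {parcel 12, parcel 13, parcel 8, parcel 1, parcel 16, parcel 9}. Below parcel 5: {parcel 17, parcel 12}.
Intersection: {parcel 12} — 1.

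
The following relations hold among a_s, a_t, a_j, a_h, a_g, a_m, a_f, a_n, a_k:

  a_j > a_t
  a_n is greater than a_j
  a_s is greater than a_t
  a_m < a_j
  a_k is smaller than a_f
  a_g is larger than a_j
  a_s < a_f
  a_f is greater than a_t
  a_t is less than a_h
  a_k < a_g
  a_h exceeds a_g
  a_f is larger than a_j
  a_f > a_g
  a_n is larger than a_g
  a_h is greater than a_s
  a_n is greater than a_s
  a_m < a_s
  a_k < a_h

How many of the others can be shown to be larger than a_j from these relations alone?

4

Directly above a_j: a_g, a_n, a_f.
One step further: a_h (4 so far).
Nothing else is reachable above a_j; 4 in all.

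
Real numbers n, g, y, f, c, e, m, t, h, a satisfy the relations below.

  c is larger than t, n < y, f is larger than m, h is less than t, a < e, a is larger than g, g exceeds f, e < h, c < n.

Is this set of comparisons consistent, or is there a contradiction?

consistent

The single ordering m < f < g < a < e < h < t < c < n < y satisfies every listed relation, so no contradiction arises.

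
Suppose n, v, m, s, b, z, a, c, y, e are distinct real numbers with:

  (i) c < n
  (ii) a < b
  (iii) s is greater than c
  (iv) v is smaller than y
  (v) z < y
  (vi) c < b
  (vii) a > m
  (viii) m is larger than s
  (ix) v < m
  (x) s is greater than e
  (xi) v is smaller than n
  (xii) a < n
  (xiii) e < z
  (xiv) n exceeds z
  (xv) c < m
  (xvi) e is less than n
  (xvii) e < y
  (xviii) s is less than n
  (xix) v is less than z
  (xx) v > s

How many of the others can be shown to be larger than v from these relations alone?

The elements the relations force above v are z, y, m, a, b, n — no chain reaches any other.
That is 6.

6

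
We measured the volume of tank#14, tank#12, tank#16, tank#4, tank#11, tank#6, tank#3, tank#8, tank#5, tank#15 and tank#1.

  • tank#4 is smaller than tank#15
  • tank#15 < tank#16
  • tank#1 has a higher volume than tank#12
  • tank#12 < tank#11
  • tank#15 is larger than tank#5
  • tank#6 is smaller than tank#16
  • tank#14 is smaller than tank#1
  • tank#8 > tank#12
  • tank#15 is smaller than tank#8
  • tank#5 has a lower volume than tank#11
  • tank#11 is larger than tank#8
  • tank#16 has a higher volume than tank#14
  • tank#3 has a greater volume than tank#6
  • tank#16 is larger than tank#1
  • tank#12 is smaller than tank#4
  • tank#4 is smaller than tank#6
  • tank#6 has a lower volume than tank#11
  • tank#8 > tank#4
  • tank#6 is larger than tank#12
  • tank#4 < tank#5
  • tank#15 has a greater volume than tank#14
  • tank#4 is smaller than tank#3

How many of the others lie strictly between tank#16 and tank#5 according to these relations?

The relations place tank#5 below tank#16. An element lies strictly between them when it is forced above tank#5 and also forced below tank#16.
Above tank#5: {tank#15, tank#8, tank#11}. Below tank#16: {tank#12, tank#4, tank#14, tank#6, tank#1, tank#15}.
Intersection: {tank#15} — 1.

1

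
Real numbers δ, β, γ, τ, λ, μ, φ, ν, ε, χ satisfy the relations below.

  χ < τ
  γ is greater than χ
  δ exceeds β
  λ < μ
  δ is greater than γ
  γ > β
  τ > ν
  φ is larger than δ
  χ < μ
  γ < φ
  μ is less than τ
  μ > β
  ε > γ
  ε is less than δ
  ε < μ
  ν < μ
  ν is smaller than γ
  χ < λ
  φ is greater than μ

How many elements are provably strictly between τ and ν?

3

The relations place ν below τ. An element lies strictly between them when it is forced above ν and also forced below τ.
Above ν: {γ, ε, μ, δ, φ}. Below τ: {β, χ, γ, ε, λ, μ}.
Intersection: {γ, ε, μ} — 3.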